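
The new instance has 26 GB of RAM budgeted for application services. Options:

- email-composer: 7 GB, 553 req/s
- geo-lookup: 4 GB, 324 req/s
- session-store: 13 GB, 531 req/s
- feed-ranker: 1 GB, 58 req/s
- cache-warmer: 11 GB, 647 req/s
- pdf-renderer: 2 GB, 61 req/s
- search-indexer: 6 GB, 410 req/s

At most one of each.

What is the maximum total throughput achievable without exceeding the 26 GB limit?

Density check — geo-lookup 81.00, email-composer 79.00, search-indexer 68.33, cache-warmer 58.82 are the best per GB.
Filling by ratio: email-composer + geo-lookup + feed-ranker + pdf-renderer + search-indexer for 1406, with 6 GB left unused.
Dropping geo-lookup and feed-ranker frees 5 GB; slotting in cache-warmer (11 GB) lifts the total to 1671 at 26 GB.
No other feasible combination exceeds 1671.

1671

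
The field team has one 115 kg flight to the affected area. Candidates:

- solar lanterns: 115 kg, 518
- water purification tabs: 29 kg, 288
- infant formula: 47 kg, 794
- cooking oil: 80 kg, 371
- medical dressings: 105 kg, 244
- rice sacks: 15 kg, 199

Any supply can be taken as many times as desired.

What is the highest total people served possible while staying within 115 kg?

1787

By people served per kg: infant formula 16.89, rice sacks 13.27, water purification tabs 9.93 lead.
The ratio ordering already packs tightly: 2×infant formula + rice sacks, 109 kg, 1787.
That's the maximum — no swap from here does better than 1787.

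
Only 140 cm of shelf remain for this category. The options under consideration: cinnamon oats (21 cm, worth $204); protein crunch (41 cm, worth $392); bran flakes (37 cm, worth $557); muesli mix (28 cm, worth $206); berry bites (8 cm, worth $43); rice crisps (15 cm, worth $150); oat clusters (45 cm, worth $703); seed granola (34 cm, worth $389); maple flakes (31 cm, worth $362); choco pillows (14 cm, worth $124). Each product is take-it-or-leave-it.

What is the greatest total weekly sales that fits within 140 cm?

1853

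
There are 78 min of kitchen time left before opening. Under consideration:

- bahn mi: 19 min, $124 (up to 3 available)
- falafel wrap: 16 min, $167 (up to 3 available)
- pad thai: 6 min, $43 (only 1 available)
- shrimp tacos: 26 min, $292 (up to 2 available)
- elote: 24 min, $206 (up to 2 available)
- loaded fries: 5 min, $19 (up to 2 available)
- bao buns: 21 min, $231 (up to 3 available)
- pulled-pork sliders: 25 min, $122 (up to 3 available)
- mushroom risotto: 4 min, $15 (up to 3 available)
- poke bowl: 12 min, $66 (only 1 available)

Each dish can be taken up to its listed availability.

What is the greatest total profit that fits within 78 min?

834

The ratio ordering already packs tightly: 2×shrimp tacos + loaded fries + bao buns, 78 min, 834.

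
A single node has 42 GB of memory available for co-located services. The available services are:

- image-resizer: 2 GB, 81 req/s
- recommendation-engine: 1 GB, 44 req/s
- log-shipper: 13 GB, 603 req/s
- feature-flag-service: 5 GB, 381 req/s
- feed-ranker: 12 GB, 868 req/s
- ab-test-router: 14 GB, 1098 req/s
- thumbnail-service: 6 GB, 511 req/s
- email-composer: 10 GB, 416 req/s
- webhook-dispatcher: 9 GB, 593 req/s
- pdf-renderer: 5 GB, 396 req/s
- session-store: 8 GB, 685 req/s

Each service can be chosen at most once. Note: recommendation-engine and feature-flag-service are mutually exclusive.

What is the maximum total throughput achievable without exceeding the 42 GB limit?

3283

Ranking by ratio (throughput/GB): session-store 85.62, thumbnail-service 85.17, pdf-renderer 79.20, ab-test-router 78.43.
Taking ab-test-router + thumbnail-service + webhook-dispatcher + pdf-renderer + session-store: 42 GB used, 3283 in throughput.
Next best is feature-flag-service + ab-test-router + thumbnail-service + webhook-dispatcher + session-store at 3268 (42 GB) — short by 15.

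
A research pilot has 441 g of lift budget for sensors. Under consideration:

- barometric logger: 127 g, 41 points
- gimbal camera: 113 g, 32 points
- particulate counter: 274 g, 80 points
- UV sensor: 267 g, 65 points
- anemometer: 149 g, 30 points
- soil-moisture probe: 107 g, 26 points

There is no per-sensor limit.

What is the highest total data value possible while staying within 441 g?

3×barometric logger uses 381 of the 441 g and totals 123.

123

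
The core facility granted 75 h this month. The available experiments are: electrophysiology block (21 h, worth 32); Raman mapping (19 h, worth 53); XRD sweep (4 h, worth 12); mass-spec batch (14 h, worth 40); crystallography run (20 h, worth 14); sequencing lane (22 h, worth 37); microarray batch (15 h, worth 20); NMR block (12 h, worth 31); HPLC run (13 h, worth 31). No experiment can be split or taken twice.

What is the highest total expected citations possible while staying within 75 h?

175

Ranking by ratio (expected citations/h): XRD sweep 3.00, mass-spec batch 2.86, Raman mapping 2.79, NMR block 2.58.
Taking the top-ratio experiments first gives Raman mapping + XRD sweep + mass-spec batch + NMR block + HPLC run for 167 (62 h).
The 4 h tied up in XRD sweep is better spent on microarray batch — total rises to 175 (73 h).
Next best is Raman mapping + XRD sweep + mass-spec batch + sequencing lane + NMR block at 173 (71 h) — short by 2.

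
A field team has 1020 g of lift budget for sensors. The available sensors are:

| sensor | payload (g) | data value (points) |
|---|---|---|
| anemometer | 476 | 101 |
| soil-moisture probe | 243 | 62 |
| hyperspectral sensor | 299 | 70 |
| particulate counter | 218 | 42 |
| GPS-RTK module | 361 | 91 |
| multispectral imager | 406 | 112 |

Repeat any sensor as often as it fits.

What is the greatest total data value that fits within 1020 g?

265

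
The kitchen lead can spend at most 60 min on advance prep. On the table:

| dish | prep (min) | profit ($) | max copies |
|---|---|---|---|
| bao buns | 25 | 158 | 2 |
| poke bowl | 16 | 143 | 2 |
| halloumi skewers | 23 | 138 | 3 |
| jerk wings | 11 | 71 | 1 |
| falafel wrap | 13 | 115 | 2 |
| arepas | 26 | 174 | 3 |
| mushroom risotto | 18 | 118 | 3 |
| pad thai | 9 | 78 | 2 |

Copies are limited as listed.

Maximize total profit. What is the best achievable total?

Filling by ratio: 2×poke bowl + 2×falafel wrap for 516, with 2 min left unused.
Replace poke bowl with 2×pad thai: the trade gains 13 net, giving 529 at 60 min.
That's the maximum — no swap from here does better than 529.

529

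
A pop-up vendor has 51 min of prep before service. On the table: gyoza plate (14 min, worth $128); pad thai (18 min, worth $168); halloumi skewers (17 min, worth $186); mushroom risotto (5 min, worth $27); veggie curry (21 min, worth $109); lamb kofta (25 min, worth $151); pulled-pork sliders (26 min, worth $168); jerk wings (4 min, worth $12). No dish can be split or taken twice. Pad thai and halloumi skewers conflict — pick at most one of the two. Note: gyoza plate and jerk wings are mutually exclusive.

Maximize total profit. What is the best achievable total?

381

By profit per min: halloumi skewers 10.94, pad thai 9.33, gyoza plate 9.14, pulled-pork sliders 6.46 lead.
Taking halloumi skewers + mushroom risotto + pulled-pork sliders: 48 min used, 381 in profit.
Next best is halloumi skewers + mushroom risotto + lamb kofta + jerk wings at 376 (51 min) — short by 5.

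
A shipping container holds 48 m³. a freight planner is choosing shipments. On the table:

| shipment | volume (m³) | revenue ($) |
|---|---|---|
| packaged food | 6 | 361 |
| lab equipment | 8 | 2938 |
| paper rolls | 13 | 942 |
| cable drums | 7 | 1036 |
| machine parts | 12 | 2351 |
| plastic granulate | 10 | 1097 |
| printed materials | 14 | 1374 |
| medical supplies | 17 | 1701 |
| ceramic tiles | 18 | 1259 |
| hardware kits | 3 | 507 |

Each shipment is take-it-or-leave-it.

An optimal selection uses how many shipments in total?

5

Best achievable revenue is 8533.
For example lab equipment + cable drums + machine parts + medical supplies + hardware kits achieves it, using 47 m³.
All optima have 5 shipments.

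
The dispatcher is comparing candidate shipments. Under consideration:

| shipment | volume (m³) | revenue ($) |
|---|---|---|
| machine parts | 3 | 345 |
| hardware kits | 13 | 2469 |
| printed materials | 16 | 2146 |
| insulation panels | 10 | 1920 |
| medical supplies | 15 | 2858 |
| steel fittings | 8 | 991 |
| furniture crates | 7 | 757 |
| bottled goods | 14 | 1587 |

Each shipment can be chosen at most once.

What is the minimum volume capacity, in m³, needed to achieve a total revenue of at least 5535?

Look for the lowest-volume combination reaching 5535.
Taking machine parts + hardware kits + medical supplies gives 5672 (≥ 5535) for 31 m³.
No combination under 31 m³ hits 5535.

31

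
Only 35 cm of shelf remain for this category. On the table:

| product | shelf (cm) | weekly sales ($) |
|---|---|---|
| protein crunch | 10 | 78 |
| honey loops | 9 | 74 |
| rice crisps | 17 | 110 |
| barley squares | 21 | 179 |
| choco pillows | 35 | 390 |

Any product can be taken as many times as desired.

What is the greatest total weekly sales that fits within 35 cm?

390

Taking choco pillows: 35 cm used, 390 in weekly sales.
That's the maximum — no swap from here does better than 390.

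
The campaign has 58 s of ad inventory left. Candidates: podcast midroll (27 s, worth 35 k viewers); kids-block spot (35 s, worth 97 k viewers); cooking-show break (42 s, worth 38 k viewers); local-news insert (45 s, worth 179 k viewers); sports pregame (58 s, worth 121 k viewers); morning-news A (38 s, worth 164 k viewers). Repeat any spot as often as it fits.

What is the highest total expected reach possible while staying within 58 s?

179

Ranking by ratio (expected reach/s): morning-news A 4.32, local-news insert 3.98, kids-block spot 2.77.
Filling by ratio: morning-news A for 164, with 20 s left unused.
Dropping morning-news A frees 38 s; slotting in local-news insert (45 s) lifts the total to 179 at 45 s.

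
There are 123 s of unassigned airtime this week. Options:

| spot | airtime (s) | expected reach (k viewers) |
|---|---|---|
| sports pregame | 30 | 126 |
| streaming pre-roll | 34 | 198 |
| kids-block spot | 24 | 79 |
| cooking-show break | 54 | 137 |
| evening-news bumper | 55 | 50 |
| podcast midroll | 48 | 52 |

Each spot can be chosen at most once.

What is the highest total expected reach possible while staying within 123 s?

461

By expected reach per s: streaming pre-roll 5.82, sports pregame 4.20, kids-block spot 3.29, cooking-show break 2.54 lead.
Taking the top-ratio spots first gives sports pregame + streaming pre-roll + kids-block spot for 403 (88 s).
Replace kids-block spot with cooking-show break: the trade gains 58 net, giving 461 at 118 s.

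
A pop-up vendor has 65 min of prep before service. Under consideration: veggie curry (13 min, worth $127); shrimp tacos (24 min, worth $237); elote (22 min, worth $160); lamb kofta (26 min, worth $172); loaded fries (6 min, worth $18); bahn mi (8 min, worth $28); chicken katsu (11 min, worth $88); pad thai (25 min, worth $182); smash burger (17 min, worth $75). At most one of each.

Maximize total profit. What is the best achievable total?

546

Taking the top-ratio dishes first gives veggie curry + shrimp tacos + chicken katsu + smash burger for 527 (65 min).
Dropping chicken katsu and smash burger frees 28 min; slotting in pad thai (25 min) lifts the total to 546 at 62 min.
The spare 3 min is too small for any remaining dish, and no exchange beats 546.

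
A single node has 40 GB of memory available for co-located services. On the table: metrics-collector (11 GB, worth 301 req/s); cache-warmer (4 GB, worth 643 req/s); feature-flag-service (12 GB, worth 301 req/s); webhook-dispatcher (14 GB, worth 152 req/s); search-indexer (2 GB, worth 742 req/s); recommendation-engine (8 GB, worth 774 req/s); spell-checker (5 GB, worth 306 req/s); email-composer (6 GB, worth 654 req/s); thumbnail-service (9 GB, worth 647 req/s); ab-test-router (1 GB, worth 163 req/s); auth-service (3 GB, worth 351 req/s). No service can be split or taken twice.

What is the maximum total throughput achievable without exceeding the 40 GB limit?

By throughput per GB: search-indexer 371.00, ab-test-router 163.00, cache-warmer 160.75 lead.
Taking cache-warmer + search-indexer + recommendation-engine + spell-checker + email-composer + thumbnail-service + ab-test-router + auth-service: 38 GB used, 4280 in throughput.

4280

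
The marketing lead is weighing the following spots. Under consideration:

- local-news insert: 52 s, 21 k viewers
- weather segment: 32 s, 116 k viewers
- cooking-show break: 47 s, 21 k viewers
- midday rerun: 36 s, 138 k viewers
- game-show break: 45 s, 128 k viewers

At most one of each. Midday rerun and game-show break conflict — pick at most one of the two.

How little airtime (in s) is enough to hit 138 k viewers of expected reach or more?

Minimise s subject to total expected reach ≥ 138.
Taking midday rerun gives 138 (≥ 138) for 36 s.
No combination under 36 s hits 138.

36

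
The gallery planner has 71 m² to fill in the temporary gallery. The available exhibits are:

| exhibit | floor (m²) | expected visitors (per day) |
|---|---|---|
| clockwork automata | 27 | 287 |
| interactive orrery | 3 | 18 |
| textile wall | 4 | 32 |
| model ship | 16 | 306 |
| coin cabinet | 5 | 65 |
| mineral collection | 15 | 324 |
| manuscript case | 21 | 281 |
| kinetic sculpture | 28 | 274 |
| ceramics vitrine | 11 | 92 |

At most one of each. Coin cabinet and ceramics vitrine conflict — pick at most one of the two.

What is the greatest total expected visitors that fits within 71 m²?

1053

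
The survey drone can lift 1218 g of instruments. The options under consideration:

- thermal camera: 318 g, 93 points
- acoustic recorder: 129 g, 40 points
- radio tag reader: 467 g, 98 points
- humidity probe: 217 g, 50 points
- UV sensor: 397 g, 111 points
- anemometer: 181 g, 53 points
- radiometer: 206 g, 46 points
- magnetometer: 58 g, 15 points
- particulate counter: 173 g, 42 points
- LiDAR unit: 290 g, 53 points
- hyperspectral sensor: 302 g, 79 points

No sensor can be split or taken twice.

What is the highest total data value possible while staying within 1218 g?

339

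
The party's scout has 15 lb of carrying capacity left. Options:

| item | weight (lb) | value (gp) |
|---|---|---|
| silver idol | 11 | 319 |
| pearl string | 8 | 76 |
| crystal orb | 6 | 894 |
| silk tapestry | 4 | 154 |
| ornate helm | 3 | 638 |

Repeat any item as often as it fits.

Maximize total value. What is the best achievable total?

5×ornate helm uses 15 of the 15 lb and totals 3190.
That's the maximum — no swap from here does better than 3190.

3190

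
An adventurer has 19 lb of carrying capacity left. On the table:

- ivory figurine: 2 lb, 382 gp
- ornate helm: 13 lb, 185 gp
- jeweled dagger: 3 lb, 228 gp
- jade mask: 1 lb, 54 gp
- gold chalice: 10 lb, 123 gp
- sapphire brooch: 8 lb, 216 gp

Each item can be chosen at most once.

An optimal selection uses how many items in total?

The maximum value within 19 lb is 880.
ivory figurine + jeweled dagger + jade mask + sapphire brooch hits 880 at 14 lb.
All optima have 4 items.

4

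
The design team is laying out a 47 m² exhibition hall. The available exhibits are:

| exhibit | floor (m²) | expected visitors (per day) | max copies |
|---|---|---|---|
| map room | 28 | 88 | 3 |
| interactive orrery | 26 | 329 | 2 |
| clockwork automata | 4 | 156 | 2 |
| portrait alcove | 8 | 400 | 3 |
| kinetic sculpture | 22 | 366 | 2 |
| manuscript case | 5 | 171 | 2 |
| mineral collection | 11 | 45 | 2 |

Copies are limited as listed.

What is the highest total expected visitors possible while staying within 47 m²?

1854

Ranking by ratio (expected visitors/m²): portrait alcove 50.00, clockwork automata 39.00, manuscript case 34.20, kinetic sculpture 16.64.
2×clockwork automata + 3×portrait alcove + 2×manuscript case uses 42 of the 47 m² and totals 1854.
Nothing else within 47 m² beats 1854.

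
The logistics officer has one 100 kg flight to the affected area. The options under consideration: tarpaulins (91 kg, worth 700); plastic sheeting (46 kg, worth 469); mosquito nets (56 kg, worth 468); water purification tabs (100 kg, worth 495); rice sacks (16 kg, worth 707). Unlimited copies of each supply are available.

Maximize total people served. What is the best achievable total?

The ratio ordering already packs tightly: 6×rice sacks, 96 kg, 4242.

4242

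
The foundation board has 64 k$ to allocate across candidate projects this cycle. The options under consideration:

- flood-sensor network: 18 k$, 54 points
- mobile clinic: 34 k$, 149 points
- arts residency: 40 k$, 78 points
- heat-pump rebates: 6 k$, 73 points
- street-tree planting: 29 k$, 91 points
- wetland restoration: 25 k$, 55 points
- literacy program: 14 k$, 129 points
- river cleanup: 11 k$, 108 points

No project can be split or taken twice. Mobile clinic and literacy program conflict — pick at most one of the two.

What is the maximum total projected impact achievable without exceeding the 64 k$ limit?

401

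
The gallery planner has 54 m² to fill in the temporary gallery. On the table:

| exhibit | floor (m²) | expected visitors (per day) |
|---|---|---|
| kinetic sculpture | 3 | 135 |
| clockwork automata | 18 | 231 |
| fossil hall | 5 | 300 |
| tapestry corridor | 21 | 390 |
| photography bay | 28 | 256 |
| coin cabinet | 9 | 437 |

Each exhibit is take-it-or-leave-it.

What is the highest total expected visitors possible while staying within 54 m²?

1358

The ratio heuristic lands on kinetic sculpture + fossil hall + tapestry corridor + coin cabinet (1262) but leaves 16 m² idle.
Dropping kinetic sculpture frees 3 m²; slotting in clockwork automata (18 m²) lifts the total to 1358 at 53 m².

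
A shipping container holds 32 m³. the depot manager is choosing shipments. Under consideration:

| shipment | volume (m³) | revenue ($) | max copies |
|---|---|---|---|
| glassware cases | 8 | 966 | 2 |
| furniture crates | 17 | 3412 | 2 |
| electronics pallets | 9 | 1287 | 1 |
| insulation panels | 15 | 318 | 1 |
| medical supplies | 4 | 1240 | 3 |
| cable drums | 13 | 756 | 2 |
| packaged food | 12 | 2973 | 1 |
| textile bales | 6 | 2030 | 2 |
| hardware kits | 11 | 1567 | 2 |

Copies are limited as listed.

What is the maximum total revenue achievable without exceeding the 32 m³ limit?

9513

Density check — textile bales 338.33, medical supplies 310.00, packaged food 247.75, furniture crates 200.71 are the best per m³.
A density-first pass picks glassware cases + 3×medical supplies + 2×textile bales — 8746 at 32 m³.
Dropping glassware cases and medical supplies frees 12 m³; slotting in packaged food (12 m³) lifts the total to 9513 at 32 m³.
Nothing else within 32 m³ beats 9513.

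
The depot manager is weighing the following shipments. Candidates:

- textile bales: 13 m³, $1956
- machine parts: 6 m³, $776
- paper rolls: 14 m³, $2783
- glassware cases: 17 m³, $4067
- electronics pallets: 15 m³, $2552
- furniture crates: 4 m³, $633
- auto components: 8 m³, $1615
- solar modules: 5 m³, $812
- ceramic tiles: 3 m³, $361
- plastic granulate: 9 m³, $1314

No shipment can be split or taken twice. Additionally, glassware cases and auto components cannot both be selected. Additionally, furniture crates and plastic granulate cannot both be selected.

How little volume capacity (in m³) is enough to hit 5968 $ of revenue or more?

Minimise m³ subject to total revenue ≥ 5968.
Taking textile bales + glassware cases gives 6023 (≥ 5968) for 30 m³.
Any bundle with less than 30 m³ falls short of 5968.

30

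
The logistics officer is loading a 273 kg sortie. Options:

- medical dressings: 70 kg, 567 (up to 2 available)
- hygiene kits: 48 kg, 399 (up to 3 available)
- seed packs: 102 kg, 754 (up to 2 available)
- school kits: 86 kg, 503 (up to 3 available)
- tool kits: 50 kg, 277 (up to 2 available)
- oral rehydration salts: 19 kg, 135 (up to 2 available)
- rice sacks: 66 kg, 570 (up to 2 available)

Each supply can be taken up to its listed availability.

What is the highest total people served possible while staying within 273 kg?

2274

The ratio heuristic lands on 2×hygiene kits + 2×oral rehydration salts + 2×rice sacks (2208) but leaves 7 kg idle.
Replace 2×hygiene kits and 2×oral rehydration salts with 2×medical dressings: the trade gains 66 net, giving 2274 at 272 kg.
Every other selection either busts 273 kg or exceeds an availability limit or fails to beat 2274.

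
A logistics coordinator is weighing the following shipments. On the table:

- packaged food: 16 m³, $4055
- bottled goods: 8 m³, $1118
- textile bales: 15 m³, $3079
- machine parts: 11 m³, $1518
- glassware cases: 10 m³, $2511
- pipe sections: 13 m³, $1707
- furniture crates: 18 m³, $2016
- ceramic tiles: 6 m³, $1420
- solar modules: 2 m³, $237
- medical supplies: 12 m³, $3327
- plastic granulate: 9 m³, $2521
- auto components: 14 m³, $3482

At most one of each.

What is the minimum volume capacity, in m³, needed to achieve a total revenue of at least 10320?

41

Look for the lowest-volume combination reaching 10320.
packaged food + glassware cases + ceramic tiles + plastic granulate: 10507 revenue at 41 m³.
No combination under 41 m³ hits 10320.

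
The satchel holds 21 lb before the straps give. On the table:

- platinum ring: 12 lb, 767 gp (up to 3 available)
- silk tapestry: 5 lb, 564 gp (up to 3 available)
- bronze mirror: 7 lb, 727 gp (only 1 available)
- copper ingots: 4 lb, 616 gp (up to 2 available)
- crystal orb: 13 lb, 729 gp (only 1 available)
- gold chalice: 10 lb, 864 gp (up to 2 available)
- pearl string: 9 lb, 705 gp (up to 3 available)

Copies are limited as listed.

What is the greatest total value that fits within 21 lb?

2523

Density check — copper ingots 154.00, silk tapestry 112.80, bronze mirror 103.86 are the best per lb.
A density-first pass picks 2×silk tapestry + 2×copper ingots — 2360 at 18 lb.
Replace silk tapestry with bronze mirror: the trade gains 163 net, giving 2523 at 20 lb.
Every other selection either busts 21 lb or exceeds an availability limit or fails to beat 2523.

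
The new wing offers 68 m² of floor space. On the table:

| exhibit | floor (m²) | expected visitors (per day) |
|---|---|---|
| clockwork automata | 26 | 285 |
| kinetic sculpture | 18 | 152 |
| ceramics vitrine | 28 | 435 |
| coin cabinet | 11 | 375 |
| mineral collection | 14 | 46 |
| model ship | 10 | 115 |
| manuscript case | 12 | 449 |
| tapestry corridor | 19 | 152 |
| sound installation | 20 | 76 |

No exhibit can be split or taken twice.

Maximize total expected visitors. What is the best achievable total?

Taking ceramics vitrine + coin cabinet + model ship + manuscript case: 61 m² used, 1374 in expected visitors.
The closest alternative, ceramics vitrine + coin cabinet + mineral collection + manuscript case, reaches only 1305.

1374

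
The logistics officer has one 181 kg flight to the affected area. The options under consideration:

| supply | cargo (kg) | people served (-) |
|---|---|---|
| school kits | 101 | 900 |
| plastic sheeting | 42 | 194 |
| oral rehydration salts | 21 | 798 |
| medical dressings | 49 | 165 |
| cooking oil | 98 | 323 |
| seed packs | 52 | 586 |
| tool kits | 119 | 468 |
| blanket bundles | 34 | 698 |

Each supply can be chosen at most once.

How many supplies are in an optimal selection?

3

Best achievable people served is 2396.
For example school kits + oral rehydration salts + blanket bundles achieves it, using 156 kg.
All optima have 3 supplies.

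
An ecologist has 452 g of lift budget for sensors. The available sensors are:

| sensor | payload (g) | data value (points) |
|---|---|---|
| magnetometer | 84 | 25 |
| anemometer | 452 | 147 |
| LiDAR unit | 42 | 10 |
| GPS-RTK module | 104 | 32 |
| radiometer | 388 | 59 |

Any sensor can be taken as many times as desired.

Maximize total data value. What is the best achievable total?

Anemometer uses 452 of the 452 g and totals 147.

147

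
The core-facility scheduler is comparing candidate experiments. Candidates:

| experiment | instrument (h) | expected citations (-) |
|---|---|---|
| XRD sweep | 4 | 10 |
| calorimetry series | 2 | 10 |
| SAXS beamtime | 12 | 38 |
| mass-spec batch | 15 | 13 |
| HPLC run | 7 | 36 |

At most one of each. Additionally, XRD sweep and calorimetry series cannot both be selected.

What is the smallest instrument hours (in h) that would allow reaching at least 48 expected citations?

14

Minimise h subject to total expected citations ≥ 48.
calorimetry series + SAXS beamtime reaches 48 using 14 h.
Below 14 h the best achievable stays under 48.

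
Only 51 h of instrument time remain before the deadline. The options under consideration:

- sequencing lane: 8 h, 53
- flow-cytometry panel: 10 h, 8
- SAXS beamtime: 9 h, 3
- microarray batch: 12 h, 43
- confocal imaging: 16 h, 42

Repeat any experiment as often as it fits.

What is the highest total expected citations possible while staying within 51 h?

6×sequencing lane uses 48 of the 51 h and totals 318.

318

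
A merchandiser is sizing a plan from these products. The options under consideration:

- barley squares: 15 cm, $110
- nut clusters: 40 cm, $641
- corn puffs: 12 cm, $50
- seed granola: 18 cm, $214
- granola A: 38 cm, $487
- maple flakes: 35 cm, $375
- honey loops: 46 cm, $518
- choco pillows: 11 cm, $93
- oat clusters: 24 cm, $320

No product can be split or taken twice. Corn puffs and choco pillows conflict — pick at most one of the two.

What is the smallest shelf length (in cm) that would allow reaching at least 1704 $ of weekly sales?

Minimise cm subject to total weekly sales ≥ 1704.
nut clusters + seed granola + granola A + maple flakes reaches 1717 using 131 cm.
No combination under 131 cm hits 1704.

131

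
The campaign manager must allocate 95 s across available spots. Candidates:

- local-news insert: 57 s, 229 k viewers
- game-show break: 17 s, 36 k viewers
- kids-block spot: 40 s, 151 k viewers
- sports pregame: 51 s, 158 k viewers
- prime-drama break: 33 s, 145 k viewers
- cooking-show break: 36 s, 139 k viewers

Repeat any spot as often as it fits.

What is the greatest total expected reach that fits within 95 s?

374

Ranking by ratio (expected reach/s): prime-drama break 4.39, local-news insert 4.02, cooking-show break 3.86.
Filling by ratio: game-show break + 2×prime-drama break for 326, with 12 s left unused.
Replace game-show break and prime-drama break with local-news insert: the trade gains 48 net, giving 374 at 90 s.
Nothing else within 95 s beats 374.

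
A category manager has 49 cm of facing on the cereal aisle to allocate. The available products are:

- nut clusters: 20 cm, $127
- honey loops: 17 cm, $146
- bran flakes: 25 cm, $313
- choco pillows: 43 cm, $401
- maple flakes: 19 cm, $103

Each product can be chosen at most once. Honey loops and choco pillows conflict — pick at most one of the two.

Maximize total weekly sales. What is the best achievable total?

459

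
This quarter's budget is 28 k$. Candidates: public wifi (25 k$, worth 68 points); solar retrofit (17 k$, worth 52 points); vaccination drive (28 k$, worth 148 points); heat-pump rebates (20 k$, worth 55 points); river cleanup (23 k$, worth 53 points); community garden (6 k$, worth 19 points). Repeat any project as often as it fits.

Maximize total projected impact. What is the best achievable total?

148

By projected impact per k$: vaccination drive 5.29, community garden 3.17, solar retrofit 3.06, heat-pump rebates 2.75 lead.
Best packing: vaccination drive — 28 k$, 148 total.
Nothing else within 28 k$ beats 148.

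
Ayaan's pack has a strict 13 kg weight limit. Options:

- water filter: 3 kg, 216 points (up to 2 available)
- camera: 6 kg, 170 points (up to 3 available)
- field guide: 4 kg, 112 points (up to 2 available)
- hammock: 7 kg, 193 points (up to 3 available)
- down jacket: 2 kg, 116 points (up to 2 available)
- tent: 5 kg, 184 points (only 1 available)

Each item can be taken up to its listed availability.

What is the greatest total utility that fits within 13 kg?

732

A density-first pass picks 2×water filter + 2×down jacket — 664 at 10 kg.
The 2 kg tied up in down jacket is better spent on tent — total rises to 732 (13 kg).
That's the maximum — no swap from here does better than 732.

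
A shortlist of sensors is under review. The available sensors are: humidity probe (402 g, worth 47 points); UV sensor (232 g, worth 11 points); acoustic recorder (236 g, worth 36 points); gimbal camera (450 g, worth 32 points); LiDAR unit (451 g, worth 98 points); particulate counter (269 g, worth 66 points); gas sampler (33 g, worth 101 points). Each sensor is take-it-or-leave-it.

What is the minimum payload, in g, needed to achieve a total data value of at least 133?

269

Look for the lowest-payload combination reaching 133.
acoustic recorder + gas sampler: 137 data value at 269 g.
No combination under 269 g hits 133.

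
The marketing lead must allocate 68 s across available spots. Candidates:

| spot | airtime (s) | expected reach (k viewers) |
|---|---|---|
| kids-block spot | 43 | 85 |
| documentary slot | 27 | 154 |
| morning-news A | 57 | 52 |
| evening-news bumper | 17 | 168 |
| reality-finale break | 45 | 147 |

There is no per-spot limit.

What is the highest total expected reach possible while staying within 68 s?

Best packing: 4×evening-news bumper — 68 s, 672 total.
That's the maximum — no swap from here does better than 672.

672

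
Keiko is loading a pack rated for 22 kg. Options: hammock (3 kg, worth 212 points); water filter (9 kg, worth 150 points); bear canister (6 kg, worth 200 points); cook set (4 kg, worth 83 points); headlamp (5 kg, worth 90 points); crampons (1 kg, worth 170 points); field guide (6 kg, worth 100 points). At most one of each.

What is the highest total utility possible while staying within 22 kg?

772

The ratio heuristic lands on hammock + bear canister + cook set + headlamp + crampons (755) but leaves 3 kg idle.
Replace cook set with field guide: the trade gains 17 net, giving 772 at 21 kg.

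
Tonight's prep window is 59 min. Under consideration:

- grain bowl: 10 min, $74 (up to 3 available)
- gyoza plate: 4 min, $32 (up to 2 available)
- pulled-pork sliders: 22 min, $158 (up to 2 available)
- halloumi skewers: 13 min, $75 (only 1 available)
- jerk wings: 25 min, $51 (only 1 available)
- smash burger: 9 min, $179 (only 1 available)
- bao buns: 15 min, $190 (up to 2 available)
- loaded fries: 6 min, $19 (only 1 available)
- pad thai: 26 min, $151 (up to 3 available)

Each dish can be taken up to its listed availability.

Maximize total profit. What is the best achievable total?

707

Taking the top-ratio dishes first gives grain bowl + 2×gyoza plate + smash burger + 2×bao buns for 697 (57 min).
Dropping 2×gyoza plate frees 8 min; slotting in grain bowl (10 min) lifts the total to 707 at 59 min.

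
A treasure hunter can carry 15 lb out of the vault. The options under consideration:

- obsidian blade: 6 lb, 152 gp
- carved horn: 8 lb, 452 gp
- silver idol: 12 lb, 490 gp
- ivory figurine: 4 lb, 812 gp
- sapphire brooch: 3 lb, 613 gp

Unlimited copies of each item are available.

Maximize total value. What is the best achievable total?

3065

By value per lb: sapphire brooch 204.33, ivory figurine 203.00, carved horn 56.50, silver idol 40.83 lead.
The ratio ordering already packs tightly: 5×sapphire brooch, 15 lb, 3065.
Nothing else within 15 lb beats 3065.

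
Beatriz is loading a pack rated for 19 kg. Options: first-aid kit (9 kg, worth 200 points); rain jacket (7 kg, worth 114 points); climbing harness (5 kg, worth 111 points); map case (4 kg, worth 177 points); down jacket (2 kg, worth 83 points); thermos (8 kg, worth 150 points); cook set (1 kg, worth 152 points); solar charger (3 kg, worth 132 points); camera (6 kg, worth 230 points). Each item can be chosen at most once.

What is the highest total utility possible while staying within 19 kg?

802

Taking the top-ratio items first gives map case + down jacket + cook set + solar charger + camera for 774 (16 kg).
Dropping down jacket frees 2 kg; slotting in climbing harness (5 kg) lifts the total to 802 at 19 kg.
That's the maximum — no swap from here does better than 802.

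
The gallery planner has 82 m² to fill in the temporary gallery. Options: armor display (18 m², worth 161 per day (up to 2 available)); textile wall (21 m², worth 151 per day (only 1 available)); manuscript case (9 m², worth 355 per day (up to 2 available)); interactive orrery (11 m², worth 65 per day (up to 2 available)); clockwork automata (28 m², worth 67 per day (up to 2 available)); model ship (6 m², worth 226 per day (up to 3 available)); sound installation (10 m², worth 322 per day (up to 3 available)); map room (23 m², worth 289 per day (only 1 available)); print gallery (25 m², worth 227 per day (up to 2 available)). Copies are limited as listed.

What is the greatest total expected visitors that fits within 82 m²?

The ratio ordering already packs tightly: 2×manuscript case + interactive orrery + 3×model ship + 3×sound installation, 77 m², 2419.
The spare 5 m² is too small for any remaining exhibit, and no exchange beats 2419.

2419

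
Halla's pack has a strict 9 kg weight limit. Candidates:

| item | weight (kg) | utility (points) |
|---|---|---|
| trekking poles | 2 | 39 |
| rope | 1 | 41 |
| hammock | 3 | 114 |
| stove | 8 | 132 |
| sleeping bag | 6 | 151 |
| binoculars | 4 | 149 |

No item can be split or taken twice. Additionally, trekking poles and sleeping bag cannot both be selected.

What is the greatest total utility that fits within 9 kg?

Best packing: rope + hammock + binoculars — 8 kg, 304 total.

304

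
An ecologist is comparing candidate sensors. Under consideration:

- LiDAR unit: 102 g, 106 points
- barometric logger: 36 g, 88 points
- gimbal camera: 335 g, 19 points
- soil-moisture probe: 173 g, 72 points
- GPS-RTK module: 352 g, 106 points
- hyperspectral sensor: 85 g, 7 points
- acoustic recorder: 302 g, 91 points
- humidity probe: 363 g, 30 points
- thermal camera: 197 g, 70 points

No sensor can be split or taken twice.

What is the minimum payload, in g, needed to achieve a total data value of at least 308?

Look for the lowest-payload combination reaching 308.
Taking LiDAR unit + barometric logger + soil-moisture probe + thermal camera gives 336 (≥ 308) for 508 g.
Below 508 g the best achievable stays under 308.

508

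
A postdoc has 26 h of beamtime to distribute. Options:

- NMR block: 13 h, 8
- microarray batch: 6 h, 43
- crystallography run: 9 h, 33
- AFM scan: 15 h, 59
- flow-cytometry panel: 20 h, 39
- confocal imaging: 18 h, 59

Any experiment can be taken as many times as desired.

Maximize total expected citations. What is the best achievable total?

Ranking by ratio (expected citations/h): microarray batch 7.17, AFM scan 3.93, crystallography run 3.67, confocal imaging 3.28.
The ratio ordering already packs tightly: 4×microarray batch, 24 h, 172.

172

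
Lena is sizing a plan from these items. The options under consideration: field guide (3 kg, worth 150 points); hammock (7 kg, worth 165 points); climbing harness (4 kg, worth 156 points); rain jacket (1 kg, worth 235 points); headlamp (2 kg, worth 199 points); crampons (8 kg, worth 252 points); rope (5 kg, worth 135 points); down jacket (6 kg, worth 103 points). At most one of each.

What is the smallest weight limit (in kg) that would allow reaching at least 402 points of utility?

Minimise kg subject to total utility ≥ 402.
Taking rain jacket + headlamp gives 434 (≥ 402) for 3 kg.
No combination under 3 kg hits 402.

3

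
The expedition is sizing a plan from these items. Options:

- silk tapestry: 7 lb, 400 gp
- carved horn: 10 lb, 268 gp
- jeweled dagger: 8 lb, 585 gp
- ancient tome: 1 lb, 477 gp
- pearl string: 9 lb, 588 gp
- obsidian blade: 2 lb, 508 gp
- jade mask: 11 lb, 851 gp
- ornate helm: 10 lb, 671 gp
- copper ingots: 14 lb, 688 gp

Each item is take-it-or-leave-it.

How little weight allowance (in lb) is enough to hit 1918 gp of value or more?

Need the lightest bundle worth ≥ 1918.
silk tapestry + jeweled dagger + ancient tome + obsidian blade reaches 1970 using 18 lb.
Any bundle with less than 18 lb falls short of 1918.

18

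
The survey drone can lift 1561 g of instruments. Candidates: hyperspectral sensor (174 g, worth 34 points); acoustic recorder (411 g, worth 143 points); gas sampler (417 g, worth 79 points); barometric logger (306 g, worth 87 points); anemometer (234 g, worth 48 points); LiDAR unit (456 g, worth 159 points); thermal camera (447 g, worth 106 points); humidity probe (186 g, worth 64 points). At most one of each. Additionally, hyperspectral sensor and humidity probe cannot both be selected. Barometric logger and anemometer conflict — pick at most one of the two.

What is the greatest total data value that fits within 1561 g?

472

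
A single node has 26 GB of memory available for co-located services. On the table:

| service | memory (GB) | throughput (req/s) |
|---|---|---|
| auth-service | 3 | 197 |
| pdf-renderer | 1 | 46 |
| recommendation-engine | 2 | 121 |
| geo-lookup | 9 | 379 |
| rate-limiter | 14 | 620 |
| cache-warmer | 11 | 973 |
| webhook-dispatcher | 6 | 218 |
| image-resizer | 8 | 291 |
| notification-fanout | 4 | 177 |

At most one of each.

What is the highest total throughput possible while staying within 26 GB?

1716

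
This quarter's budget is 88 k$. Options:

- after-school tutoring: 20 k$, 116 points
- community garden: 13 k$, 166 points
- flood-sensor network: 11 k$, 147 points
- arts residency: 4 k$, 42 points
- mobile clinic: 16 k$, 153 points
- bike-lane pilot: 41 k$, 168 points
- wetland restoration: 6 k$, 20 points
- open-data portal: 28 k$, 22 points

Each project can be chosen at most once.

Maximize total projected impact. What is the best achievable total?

676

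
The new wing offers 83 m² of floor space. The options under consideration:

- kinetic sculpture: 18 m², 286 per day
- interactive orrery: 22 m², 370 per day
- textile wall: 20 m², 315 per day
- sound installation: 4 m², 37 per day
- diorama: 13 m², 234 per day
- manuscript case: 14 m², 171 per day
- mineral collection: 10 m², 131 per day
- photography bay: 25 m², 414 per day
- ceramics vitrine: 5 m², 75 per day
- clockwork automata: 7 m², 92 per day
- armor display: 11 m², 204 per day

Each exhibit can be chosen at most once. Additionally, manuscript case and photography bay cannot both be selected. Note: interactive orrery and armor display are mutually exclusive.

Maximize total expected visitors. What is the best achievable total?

1379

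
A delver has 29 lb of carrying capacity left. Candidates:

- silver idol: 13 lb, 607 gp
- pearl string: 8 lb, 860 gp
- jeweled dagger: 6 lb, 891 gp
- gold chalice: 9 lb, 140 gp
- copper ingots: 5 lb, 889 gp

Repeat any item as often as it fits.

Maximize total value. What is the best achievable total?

Taking the top-ratio items first gives 5×copper ingots for 4445 (25 lb).
The 20 lb tied up in 4×copper ingots is better spent on 4×jeweled dagger — total rises to 4453 (29 lb).
Nothing else within 29 lb beats 4453.

4453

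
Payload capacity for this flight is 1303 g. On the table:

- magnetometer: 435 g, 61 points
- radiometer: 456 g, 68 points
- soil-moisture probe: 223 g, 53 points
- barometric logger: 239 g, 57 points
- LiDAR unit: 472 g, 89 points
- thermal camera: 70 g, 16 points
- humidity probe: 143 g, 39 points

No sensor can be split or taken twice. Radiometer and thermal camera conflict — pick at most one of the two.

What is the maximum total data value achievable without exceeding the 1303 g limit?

The ratio ordering already packs tightly: soil-moisture probe + barometric logger + LiDAR unit + thermal camera + humidity probe, 1147 g, 254.

254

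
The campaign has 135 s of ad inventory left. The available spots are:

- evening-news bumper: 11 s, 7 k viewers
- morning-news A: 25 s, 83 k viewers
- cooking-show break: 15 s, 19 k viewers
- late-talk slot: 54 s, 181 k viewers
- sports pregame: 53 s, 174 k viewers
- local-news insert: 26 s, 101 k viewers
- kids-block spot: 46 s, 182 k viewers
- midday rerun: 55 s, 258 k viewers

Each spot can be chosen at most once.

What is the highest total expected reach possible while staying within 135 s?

By expected reach per s: midday rerun 4.69, kids-block spot 3.96, local-news insert 3.88, late-talk slot 3.35 lead.
The ratio ordering already packs tightly: local-news insert + kids-block spot + midday rerun, 127 s, 541.
Every other selection either busts 135 s or fails to beat 541.

541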